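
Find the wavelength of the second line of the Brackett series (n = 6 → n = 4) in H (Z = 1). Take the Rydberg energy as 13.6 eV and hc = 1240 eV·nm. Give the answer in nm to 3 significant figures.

The Brackett series terminates on n_f = 4; the second line has n_i = 4+2 = 6.
ΔE = 13.60 × (1/4² − 1/6²) = 0.4722 eV.
λ = 1240 / 0.4722 = 2630 nm.

2630 nm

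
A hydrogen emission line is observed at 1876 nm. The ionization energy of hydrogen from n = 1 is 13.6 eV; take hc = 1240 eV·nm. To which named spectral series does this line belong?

Paschen

ΔE = 1240/1876 = 0.6610 eV.
This matches 13.6 × (1/3² − 1/4²), so n_f = 3: the Paschen series.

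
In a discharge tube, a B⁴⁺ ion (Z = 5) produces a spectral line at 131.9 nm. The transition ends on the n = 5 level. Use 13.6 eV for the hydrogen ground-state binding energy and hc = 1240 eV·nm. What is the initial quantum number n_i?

n_i = 9

The photon energy is ΔE = hc/λ = 1240 / 131.9 = 9.401 eV.
With Z = 5, ΔE = 340.0 × (1/n_f² − 1/n_i²), so 1/n_f² − 1/n_i² = 0.02765.
With n_f = 5: 1/n_i² = 1/25 − 0.02765 = 0.01235, so n_i ≈ 9.00.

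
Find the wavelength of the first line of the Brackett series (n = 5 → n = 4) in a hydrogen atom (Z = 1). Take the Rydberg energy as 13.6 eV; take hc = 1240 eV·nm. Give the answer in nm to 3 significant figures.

4050 nm

The Brackett series terminates on n_f = 4; the first line has n_i = 4+1 = 5.
ΔE = 13.60 × (1/4² − 1/5²) = 0.3060 eV.
λ = 1240 / 0.3060 = 4050 nm.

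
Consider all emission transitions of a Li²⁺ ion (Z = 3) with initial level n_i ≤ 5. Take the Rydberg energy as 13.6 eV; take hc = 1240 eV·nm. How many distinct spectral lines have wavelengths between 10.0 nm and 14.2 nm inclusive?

4

Enumerate all n_i → n_f pairs with 1 ≤ n_f < n_i ≤ 5 and compute λ = 1240 / [13.6·9·(1/n_f² − 1/n_i²)].
Lines falling in [10.0, 14.2] nm: 5→1 (10.55 nm), 4→1 (10.81 nm), 3→1 (11.40 nm), 2→1 (13.51 nm).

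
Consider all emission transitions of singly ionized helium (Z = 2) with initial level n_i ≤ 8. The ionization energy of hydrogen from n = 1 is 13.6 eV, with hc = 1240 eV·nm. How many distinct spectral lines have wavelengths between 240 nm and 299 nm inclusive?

Enumerate all n_i → n_f pairs with 1 ≤ n_f < n_i ≤ 8 and compute λ = 1240 / [13.6·4·(1/n_f² − 1/n_i²)].
Lines falling in [240, 299] nm: 7→3 (251.3 nm), 6→3 (273.5 nm).

2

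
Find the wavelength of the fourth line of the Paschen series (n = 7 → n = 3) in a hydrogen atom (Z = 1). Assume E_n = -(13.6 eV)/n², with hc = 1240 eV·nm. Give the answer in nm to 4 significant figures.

1005 nm

The Paschen series terminates on n_f = 3; the fourth line has n_i = 3+4 = 7.
ΔE = 13.60 × (1/3² − 1/7²) = 1.234 eV.
λ = 1240 / 1.234 = 1005 nm.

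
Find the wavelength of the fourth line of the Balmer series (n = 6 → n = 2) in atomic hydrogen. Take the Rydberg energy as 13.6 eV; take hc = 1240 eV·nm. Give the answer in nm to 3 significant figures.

The Balmer series terminates on n_f = 2; the fourth line has n_i = 2+4 = 6.
ΔE = 13.60 × (1/2² − 1/6²) = 3.022 eV.
λ = 1240 / 3.022 = 410 nm.

410 nm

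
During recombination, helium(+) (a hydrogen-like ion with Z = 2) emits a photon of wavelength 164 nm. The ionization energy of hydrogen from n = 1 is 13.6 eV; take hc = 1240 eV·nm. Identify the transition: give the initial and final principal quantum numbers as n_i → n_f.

n_i = 3, n_f = 2

The photon energy is ΔE = hc/λ = 1240 / 164 = 7.561 eV.
With Z = 2, ΔE = 54.40 × (1/n_f² − 1/n_i²), so 1/n_f² − 1/n_i² = 0.1390.
Trying n_f = 2 gives 1/n_i² = 0.1110, i.e. n_i ≈ 3; this pair matches.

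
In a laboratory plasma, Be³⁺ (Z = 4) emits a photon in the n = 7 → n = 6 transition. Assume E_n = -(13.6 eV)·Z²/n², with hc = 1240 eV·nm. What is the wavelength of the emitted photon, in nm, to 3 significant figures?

773 nm

For Z = 4 the level energies scale as Z², so the effective Rydberg energy is 13.6 × 16 = 217.6 eV.
ΔE = 217.6 × (1/6² − 1/7²) = 217.6 × 0.007370 = 1.604 eV.
λ = hc/ΔE = 1240 / 1.604 = 773 nm.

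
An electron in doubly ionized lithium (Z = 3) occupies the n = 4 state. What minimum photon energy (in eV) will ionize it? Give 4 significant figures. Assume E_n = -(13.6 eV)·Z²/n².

7.650 eV

E_n = −13.6 Z²/n² = −122.4/n² eV for Z = 3.
E_4 = −122.4/16 = −7.650 eV, so ionization (to E = 0) requires 7.650 eV.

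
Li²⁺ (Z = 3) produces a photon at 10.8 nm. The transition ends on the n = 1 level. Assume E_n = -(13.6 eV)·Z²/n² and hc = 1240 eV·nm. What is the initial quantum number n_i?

The photon energy is ΔE = hc/λ = 1240 / 10.8 = 114.8 eV.
With Z = 3, ΔE = 122.4 × (1/n_f² − 1/n_i²), so 1/n_f² − 1/n_i² = 0.9380.
With n_f = 1: 1/n_i² = 1/1 − 0.9380 = 0.06197, so n_i ≈ 4.02.

n_i = 4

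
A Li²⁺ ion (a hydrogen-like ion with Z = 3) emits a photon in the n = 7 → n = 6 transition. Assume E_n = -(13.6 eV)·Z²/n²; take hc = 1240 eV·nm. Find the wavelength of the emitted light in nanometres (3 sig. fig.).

1370 nm

For Z = 3 the level energies scale as Z², so the effective Rydberg energy is 13.6 × 9 = 122.4 eV.
ΔE = 122.4 × (1/6² − 1/7²) = 122.4 × 0.007370 = 0.9020 eV.
λ = hc/ΔE = 1240 / 0.9020 = 1370 nm.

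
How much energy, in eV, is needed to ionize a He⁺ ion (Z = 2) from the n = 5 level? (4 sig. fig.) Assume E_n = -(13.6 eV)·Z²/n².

2.176 eV

E_n = −13.6 Z²/n² = −54.40/n² eV for Z = 2.
E_5 = −54.40/25 = −2.176 eV, so ionization (to E = 0) requires 2.176 eV.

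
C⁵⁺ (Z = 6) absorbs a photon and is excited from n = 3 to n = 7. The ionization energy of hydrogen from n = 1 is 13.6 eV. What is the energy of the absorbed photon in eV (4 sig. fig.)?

44.41 eV

The Bohr energies scale as Z², so for Z = 6: E_n = −489.6/n² eV.
E_7 = −489.6/49 = −9.992 eV and E_3 = −489.6/9 = −54.40 eV.
The photon energy is |E_7 − E_3| = 44.41 eV.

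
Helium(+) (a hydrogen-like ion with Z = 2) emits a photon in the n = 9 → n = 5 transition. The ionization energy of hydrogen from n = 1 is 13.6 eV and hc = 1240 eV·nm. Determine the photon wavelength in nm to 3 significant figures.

For Z = 2 the level energies scale as Z², so the effective Rydberg energy is 13.6 × 4 = 54.40 eV.
ΔE = 54.40 × (1/5² − 1/9²) = 54.40 × 0.02765 = 1.504 eV.
λ = hc/ΔE = 1240 / 1.504 = 824 nm.

824 nm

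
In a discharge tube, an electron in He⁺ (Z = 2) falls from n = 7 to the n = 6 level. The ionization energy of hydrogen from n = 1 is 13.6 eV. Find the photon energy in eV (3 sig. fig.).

0.401 eV

The Bohr energies scale as Z², so for Z = 2: E_n = −54.40/n² eV.
E_7 = −54.40/49 = −1.110 eV and E_6 = −54.40/36 = −1.511 eV.
The photon energy is |E_7 − E_6| = 0.401 eV.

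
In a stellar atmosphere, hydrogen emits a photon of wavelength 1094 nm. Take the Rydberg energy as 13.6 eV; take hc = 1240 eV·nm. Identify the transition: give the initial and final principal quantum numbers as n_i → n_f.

n_i = 6, n_f = 3

The photon energy is ΔE = hc/λ = 1240 / 1094 = 1.133 eV.
With Z = 1, ΔE = 13.60 × (1/n_f² − 1/n_i²), so 1/n_f² − 1/n_i² = 0.08334.
Trying n_f = 3 gives 1/n_i² = 0.02777, i.e. n_i ≈ 6; this pair matches.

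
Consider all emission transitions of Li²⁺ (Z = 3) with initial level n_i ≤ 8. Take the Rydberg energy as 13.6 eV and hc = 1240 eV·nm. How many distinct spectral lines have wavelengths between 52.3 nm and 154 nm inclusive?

6

Enumerate all n_i → n_f pairs with 1 ≤ n_f < n_i ≤ 8 and compute λ = 1240 / [13.6·9·(1/n_f² − 1/n_i²)].
Lines falling in [52.3, 154] nm: 4→2 (54.03 nm), 3→2 (72.94 nm), 8→3 (106.1 nm), 7→3 (111.7 nm), 6→3 (121.6 nm), 5→3 (142.5 nm).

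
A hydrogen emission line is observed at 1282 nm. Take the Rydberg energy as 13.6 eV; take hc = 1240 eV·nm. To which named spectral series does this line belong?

ΔE = 1240/1282 = 0.9672 eV.
This matches 13.6 × (1/3² − 1/5²), so n_f = 3: the Paschen series.

Paschen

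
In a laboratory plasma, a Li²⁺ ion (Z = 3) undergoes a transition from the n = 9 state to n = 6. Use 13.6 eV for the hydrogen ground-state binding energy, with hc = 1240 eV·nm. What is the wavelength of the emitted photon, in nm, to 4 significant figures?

For Z = 3 the level energies scale as Z², so the effective Rydberg energy is 13.6 × 9 = 122.4 eV.
ΔE = 122.4 × (1/6² − 1/9²) = 122.4 × 0.01543 = 1.889 eV.
λ = hc/ΔE = 1240 / 1.889 = 656.5 nm.

656.5 nm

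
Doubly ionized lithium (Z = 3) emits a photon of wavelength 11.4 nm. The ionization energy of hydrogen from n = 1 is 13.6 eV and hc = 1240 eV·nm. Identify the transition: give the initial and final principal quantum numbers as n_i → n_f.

n_i = 3, n_f = 1

The photon energy is ΔE = hc/λ = 1240 / 11.4 = 108.8 eV.
With Z = 3, ΔE = 122.4 × (1/n_f² − 1/n_i²), so 1/n_f² − 1/n_i² = 0.8887.
Trying n_f = 1 gives 1/n_i² = 0.1113, i.e. n_i ≈ 3; this pair matches.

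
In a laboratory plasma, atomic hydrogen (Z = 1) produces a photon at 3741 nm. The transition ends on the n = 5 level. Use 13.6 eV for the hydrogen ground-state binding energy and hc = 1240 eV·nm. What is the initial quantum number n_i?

n_i = 8

The photon energy is ΔE = hc/λ = 1240 / 3741 = 0.3315 eV.
With Z = 1, ΔE = 13.60 × (1/n_f² − 1/n_i²), so 1/n_f² − 1/n_i² = 0.02437.
With n_f = 5: 1/n_i² = 1/25 − 0.02437 = 0.01563, so n_i ≈ 8.00.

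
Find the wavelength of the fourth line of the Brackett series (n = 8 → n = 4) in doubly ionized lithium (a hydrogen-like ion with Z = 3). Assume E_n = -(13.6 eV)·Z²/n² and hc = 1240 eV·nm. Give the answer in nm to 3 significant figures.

216 nm

The Brackett series terminates on n_f = 4; the fourth line has n_i = 4+4 = 8.
ΔE = 122.4 × (1/4² − 1/8²) = 5.738 eV.
λ = 1240 / 5.738 = 216 nm.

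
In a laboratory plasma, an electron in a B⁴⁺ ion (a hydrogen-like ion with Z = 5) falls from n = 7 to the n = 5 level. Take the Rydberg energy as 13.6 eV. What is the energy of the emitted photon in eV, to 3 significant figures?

The Bohr energies scale as Z², so for Z = 5: E_n = −340.0/n² eV.
E_7 = −340.0/49 = −6.939 eV and E_5 = −340.0/25 = −13.60 eV.
The photon energy is |E_7 − E_5| = 6.66 eV.

6.66 eV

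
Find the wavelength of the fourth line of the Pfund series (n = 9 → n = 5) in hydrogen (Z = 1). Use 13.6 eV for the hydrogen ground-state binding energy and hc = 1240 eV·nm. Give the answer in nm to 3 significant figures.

The Pfund series terminates on n_f = 5; the fourth line has n_i = 5+4 = 9.
ΔE = 13.60 × (1/5² − 1/9²) = 0.3761 eV.
λ = 1240 / 0.3761 = 3300 nm.

3300 nm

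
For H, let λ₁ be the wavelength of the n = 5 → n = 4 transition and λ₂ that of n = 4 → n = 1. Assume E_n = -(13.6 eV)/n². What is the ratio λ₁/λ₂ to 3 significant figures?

λ ∝ 1/ΔE ∝ 1/(1/n_f² − 1/n_i²), and the Z² and hc factors cancel in the ratio.
λ₁/λ₂ = (1/1² − 1/4²)/(1/4² − 1/5²) = 0.9375/0.02250 = 41.7.

41.7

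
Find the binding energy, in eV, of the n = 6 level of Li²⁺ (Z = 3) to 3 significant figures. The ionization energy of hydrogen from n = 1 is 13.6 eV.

E_n = −13.6 Z²/n² = −122.4/n² eV for Z = 3.
E_6 = −122.4/36 = −3.40 eV, so ionization (to E = 0) requires 3.40 eV.

3.40 eV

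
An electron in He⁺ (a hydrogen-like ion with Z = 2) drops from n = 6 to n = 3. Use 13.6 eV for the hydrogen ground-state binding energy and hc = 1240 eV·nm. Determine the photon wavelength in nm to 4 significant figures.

273.5 nm

For Z = 2 the level energies scale as Z², so the effective Rydberg energy is 13.6 × 4 = 54.40 eV.
ΔE = 54.40 × (1/3² − 1/6²) = 54.40 × 0.08333 = 4.533 eV.
λ = hc/ΔE = 1240 / 4.533 = 273.5 nm.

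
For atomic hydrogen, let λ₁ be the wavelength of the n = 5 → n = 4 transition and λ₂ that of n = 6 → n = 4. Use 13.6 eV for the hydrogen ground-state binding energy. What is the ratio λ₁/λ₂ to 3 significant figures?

1.54

λ ∝ 1/ΔE ∝ 1/(1/n_f² − 1/n_i²), and the Z² and hc factors cancel in the ratio.
λ₁/λ₂ = (1/4² − 1/6²)/(1/4² − 1/5²) = 0.03472/0.02250 = 1.54.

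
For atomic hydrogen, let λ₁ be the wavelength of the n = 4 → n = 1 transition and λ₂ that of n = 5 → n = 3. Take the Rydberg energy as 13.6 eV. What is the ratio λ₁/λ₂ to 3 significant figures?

0.0759

λ ∝ 1/ΔE ∝ 1/(1/n_f² − 1/n_i²), and the Z² and hc factors cancel in the ratio.
λ₁/λ₂ = (1/3² − 1/5²)/(1/1² − 1/4²) = 0.07111/0.9375 = 0.0759.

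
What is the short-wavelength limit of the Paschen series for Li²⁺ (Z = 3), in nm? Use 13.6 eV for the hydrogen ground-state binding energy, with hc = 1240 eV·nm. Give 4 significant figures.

91.18 nm

The Paschen series has lower level n_f = 3; the series limit corresponds to n_i → ∞.
ΔE_max = 13.6 × 9 / 3² = 13.60 eV.
λ_min = 1240 / 13.60 = 91.18 nm.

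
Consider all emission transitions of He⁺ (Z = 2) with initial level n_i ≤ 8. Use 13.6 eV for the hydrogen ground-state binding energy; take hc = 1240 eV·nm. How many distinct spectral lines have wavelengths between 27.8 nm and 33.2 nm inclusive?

1

Enumerate all n_i → n_f pairs with 1 ≤ n_f < n_i ≤ 8 and compute λ = 1240 / [13.6·4·(1/n_f² − 1/n_i²)].
Lines falling in [27.8, 33.2] nm: 2→1 (30.39 nm).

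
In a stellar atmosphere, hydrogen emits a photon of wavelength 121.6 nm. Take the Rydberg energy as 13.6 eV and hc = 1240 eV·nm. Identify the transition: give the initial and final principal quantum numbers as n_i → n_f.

The photon energy is ΔE = hc/λ = 1240 / 121.6 = 10.20 eV.
With Z = 1, ΔE = 13.60 × (1/n_f² − 1/n_i²), so 1/n_f² − 1/n_i² = 0.7498.
Trying n_f = 1 gives 1/n_i² = 0.2502, i.e. n_i ≈ 2; this pair matches.

n_i = 2, n_f = 1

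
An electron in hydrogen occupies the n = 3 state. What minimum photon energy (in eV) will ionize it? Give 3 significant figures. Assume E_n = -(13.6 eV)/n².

1.51 eV

E_3 = −13.60/9 = −1.51 eV, so ionization (to E = 0) requires 1.51 eV.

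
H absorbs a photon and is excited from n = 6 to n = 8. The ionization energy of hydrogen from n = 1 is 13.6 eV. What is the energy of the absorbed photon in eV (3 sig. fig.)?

0.165 eV

E_8 = −13.60/64 = −0.2125 eV and E_6 = −13.60/36 = −0.3778 eV.
The photon energy is |E_8 − E_6| = 0.165 eV.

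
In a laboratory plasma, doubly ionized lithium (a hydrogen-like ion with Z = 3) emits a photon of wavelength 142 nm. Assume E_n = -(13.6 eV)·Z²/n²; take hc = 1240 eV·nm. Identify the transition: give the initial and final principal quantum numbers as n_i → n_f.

The photon energy is ΔE = hc/λ = 1240 / 142 = 8.732 eV.
With Z = 3, ΔE = 122.4 × (1/n_f² − 1/n_i²), so 1/n_f² − 1/n_i² = 0.07134.
Trying n_f = 3 gives 1/n_i² = 0.03977, i.e. n_i ≈ 5; this pair matches.

n_i = 5, n_f = 3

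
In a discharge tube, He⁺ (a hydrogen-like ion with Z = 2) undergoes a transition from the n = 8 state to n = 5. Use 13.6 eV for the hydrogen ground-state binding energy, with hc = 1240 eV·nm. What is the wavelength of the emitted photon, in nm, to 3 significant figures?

For Z = 2 the level energies scale as Z², so the effective Rydberg energy is 13.6 × 4 = 54.40 eV.
ΔE = 54.40 × (1/5² − 1/8²) = 54.40 × 0.02438 = 1.326 eV.
λ = hc/ΔE = 1240 / 1.326 = 935 nm.

935 nm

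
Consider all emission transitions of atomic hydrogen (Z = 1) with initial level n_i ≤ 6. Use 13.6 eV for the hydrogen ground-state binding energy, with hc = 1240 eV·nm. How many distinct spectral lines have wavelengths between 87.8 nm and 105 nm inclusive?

4

Enumerate all n_i → n_f pairs with 1 ≤ n_f < n_i ≤ 6 and compute λ = 1240 / [13.6·1·(1/n_f² − 1/n_i²)].
Lines falling in [87.8, 105] nm: 6→1 (93.78 nm), 5→1 (94.98 nm), 4→1 (97.25 nm), 3→1 (102.6 nm).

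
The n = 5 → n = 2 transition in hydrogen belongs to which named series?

The series is set by the lower level: n_f = 2 is the Balmer series.

Balmer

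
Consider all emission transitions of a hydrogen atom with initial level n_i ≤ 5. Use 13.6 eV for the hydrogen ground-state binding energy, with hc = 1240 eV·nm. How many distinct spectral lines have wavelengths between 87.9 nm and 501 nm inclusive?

Enumerate all n_i → n_f pairs with 1 ≤ n_f < n_i ≤ 5 and compute λ = 1240 / [13.6·1·(1/n_f² − 1/n_i²)].
Lines falling in [87.9, 501] nm: 5→1 (94.98 nm), 4→1 (97.25 nm), 3→1 (102.6 nm), 2→1 (121.6 nm), 5→2 (434.2 nm), 4→2 (486.3 nm).

6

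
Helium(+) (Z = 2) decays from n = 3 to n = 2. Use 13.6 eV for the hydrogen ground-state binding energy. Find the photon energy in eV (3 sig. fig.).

The Bohr energies scale as Z², so for Z = 2: E_n = −54.40/n² eV.
E_3 = −54.40/9 = −6.044 eV and E_2 = −54.40/4 = −13.60 eV.
The photon energy is |E_3 − E_2| = 7.56 eV.

7.56 eV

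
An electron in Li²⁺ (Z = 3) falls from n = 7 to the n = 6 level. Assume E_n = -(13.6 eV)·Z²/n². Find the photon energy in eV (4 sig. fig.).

The Bohr energies scale as Z², so for Z = 3: E_n = −122.4/n² eV.
E_7 = −122.4/49 = −2.498 eV and E_6 = −122.4/36 = −3.400 eV.
The photon energy is |E_7 − E_6| = 0.9020 eV.

0.9020 eV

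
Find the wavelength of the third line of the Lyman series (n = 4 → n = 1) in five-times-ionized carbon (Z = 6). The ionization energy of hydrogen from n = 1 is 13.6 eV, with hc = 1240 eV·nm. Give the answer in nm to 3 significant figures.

2.70 nm

The Lyman series terminates on n_f = 1; the third line has n_i = 1+3 = 4.
ΔE = 489.6 × (1/1² − 1/4²) = 459.0 eV.
λ = 1240 / 459.0 = 2.70 nm.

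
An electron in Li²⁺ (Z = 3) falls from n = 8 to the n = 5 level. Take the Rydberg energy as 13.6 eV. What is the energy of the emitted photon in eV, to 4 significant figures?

2.984 eV

The Bohr energies scale as Z², so for Z = 3: E_n = −122.4/n² eV.
E_8 = −122.4/64 = −1.913 eV and E_5 = −122.4/25 = −4.896 eV.
The photon energy is |E_8 − E_5| = 2.984 eV.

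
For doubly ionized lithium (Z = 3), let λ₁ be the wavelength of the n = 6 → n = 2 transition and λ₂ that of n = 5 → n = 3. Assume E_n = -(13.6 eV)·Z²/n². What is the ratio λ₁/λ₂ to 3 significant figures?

0.320

λ ∝ 1/ΔE ∝ 1/(1/n_f² − 1/n_i²), and the Z² and hc factors cancel in the ratio.
λ₁/λ₂ = (1/3² − 1/5²)/(1/2² − 1/6²) = 0.07111/0.2222 = 0.320.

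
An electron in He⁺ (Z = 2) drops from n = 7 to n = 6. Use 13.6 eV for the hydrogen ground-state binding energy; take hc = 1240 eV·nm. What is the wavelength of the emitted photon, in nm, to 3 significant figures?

3090 nm

For Z = 2 the level energies scale as Z², so the effective Rydberg energy is 13.6 × 4 = 54.40 eV.
ΔE = 54.40 × (1/6² − 1/7²) = 54.40 × 0.007370 = 0.4009 eV.
λ = hc/ΔE = 1240 / 0.4009 = 3090 nm.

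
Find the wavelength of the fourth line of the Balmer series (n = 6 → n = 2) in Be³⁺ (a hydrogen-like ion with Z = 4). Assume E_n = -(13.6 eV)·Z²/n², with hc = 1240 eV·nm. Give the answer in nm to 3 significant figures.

25.6 nm

The Balmer series terminates on n_f = 2; the fourth line has n_i = 2+4 = 6.
ΔE = 217.6 × (1/2² − 1/6²) = 48.36 eV.
λ = 1240 / 48.36 = 25.6 nm.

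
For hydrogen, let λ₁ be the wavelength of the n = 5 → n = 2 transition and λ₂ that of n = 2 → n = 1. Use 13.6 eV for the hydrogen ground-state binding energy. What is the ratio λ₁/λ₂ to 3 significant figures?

3.57

λ ∝ 1/ΔE ∝ 1/(1/n_f² − 1/n_i²), and the Z² and hc factors cancel in the ratio.
λ₁/λ₂ = (1/1² − 1/2²)/(1/2² − 1/5²) = 0.7500/0.2100 = 3.57.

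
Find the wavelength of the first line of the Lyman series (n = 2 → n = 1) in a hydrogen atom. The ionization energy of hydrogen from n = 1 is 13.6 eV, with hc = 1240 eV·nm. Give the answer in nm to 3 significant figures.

122 nm

The Lyman series terminates on n_f = 1; the first line has n_i = 1+1 = 2.
ΔE = 13.60 × (1/1² − 1/2²) = 10.20 eV.
λ = 1240 / 10.20 = 122 nm.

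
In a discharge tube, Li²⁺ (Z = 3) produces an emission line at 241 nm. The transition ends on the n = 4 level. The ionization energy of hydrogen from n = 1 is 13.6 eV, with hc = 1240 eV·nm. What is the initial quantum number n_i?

The photon energy is ΔE = hc/λ = 1240 / 241 = 5.145 eV.
With Z = 3, ΔE = 122.4 × (1/n_f² − 1/n_i²), so 1/n_f² − 1/n_i² = 0.04204.
With n_f = 4: 1/n_i² = 1/16 − 0.04204 = 0.02046, so n_i ≈ 6.99.

n_i = 7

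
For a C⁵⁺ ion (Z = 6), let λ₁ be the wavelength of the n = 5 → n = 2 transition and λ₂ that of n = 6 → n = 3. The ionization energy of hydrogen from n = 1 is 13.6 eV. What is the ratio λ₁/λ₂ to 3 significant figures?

0.397

λ ∝ 1/ΔE ∝ 1/(1/n_f² − 1/n_i²), and the Z² and hc factors cancel in the ratio.
λ₁/λ₂ = (1/3² − 1/6²)/(1/2² − 1/5²) = 0.08333/0.2100 = 0.397.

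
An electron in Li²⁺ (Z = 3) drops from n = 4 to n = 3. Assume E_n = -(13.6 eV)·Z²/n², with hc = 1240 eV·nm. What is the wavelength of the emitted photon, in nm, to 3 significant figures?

For Z = 3 the level energies scale as Z², so the effective Rydberg energy is 13.6 × 9 = 122.4 eV.
ΔE = 122.4 × (1/3² − 1/4²) = 122.4 × 0.04861 = 5.950 eV.
λ = hc/ΔE = 1240 / 5.950 = 208 nm.

208 nm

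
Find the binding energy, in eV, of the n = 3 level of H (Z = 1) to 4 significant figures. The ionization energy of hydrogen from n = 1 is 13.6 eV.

E_3 = −13.60/9 = −1.511 eV, so ionization (to E = 0) requires 1.511 eV.

1.511 eV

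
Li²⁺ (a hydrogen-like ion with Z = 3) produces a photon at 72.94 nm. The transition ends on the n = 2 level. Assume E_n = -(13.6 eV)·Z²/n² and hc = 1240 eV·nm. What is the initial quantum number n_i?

The photon energy is ΔE = hc/λ = 1240 / 72.94 = 17.00 eV.
With Z = 3, ΔE = 122.4 × (1/n_f² − 1/n_i²), so 1/n_f² − 1/n_i² = 0.1389.
With n_f = 2: 1/n_i² = 1/4 − 0.1389 = 0.1111, so n_i ≈ 3.00.

n_i = 3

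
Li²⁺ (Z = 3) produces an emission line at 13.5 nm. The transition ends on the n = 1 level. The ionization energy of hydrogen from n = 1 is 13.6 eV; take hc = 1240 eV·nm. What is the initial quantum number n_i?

The photon energy is ΔE = hc/λ = 1240 / 13.5 = 91.85 eV.
With Z = 3, ΔE = 122.4 × (1/n_f² − 1/n_i²), so 1/n_f² − 1/n_i² = 0.7504.
With n_f = 1: 1/n_i² = 1/1 − 0.7504 = 0.2496, so n_i ≈ 2.00.

n_i = 2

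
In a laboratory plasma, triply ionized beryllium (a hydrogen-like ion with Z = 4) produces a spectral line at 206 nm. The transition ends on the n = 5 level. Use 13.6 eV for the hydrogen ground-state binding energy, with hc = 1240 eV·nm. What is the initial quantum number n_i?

n_i = 9

The photon energy is ΔE = hc/λ = 1240 / 206 = 6.019 eV.
With Z = 4, ΔE = 217.6 × (1/n_f² − 1/n_i²), so 1/n_f² − 1/n_i² = 0.02766.
With n_f = 5: 1/n_i² = 1/25 − 0.02766 = 0.01234, so n_i ≈ 9.00.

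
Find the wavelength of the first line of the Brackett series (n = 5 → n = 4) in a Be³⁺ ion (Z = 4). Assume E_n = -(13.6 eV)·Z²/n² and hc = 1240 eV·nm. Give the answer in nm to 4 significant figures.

The Brackett series terminates on n_f = 4; the first line has n_i = 4+1 = 5.
ΔE = 217.6 × (1/4² − 1/5²) = 4.896 eV.
λ = 1240 / 4.896 = 253.3 nm.

253.3 nm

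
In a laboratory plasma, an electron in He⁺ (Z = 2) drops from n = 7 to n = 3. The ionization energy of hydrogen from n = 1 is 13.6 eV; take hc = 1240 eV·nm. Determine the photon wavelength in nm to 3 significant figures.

For Z = 2 the level energies scale as Z², so the effective Rydberg energy is 13.6 × 4 = 54.40 eV.
ΔE = 54.40 × (1/3² − 1/7²) = 54.40 × 0.09070 = 4.934 eV.
λ = hc/ΔE = 1240 / 4.934 = 251 nm.

251 nm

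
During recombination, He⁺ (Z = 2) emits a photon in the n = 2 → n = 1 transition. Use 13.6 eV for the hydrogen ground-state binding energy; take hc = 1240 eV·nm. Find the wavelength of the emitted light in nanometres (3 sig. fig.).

For Z = 2 the level energies scale as Z², so the effective Rydberg energy is 13.6 × 4 = 54.40 eV.
ΔE = 54.40 × (1/1² − 1/2²) = 54.40 × 0.7500 = 40.80 eV.
λ = hc/ΔE = 1240 / 40.80 = 30.4 nm.

30.4 nm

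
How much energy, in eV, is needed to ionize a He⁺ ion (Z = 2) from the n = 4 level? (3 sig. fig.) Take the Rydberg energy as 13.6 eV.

E_n = −13.6 Z²/n² = −54.40/n² eV for Z = 2.
E_4 = −54.40/16 = −3.40 eV, so ionization (to E = 0) requires 3.40 eV.

3.40 eV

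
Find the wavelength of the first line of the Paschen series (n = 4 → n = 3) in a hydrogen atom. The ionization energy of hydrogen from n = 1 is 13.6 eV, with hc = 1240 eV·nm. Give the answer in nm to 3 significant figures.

1880 nm

The Paschen series terminates on n_f = 3; the first line has n_i = 3+1 = 4.
ΔE = 13.60 × (1/3² − 1/4²) = 0.6611 eV.
λ = 1240 / 0.6611 = 1880 nm.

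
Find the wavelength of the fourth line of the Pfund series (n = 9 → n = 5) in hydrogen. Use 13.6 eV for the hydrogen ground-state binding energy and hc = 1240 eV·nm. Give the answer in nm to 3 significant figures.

The Pfund series terminates on n_f = 5; the fourth line has n_i = 5+4 = 9.
ΔE = 13.60 × (1/5² − 1/9²) = 0.3761 eV.
λ = 1240 / 0.3761 = 3300 nm.

3300 nm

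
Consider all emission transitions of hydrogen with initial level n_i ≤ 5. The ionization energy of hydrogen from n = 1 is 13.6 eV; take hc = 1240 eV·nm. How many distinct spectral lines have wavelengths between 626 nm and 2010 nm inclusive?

3

Enumerate all n_i → n_f pairs with 1 ≤ n_f < n_i ≤ 5 and compute λ = 1240 / [13.6·1·(1/n_f² − 1/n_i²)].
Lines falling in [626, 2010] nm: 3→2 (656.5 nm), 5→3 (1282 nm), 4→3 (1876 nm).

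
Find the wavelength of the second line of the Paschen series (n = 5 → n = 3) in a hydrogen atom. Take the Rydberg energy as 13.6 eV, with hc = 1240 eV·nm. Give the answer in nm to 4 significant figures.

The Paschen series terminates on n_f = 3; the second line has n_i = 3+2 = 5.
ΔE = 13.60 × (1/3² − 1/5²) = 0.9671 eV.
λ = 1240 / 0.9671 = 1282 nm.

1282 nm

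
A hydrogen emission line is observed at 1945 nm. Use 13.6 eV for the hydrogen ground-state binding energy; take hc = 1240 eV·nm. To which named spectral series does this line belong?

Brackett

ΔE = 1240/1945 = 0.6375 eV.
This matches 13.6 × (1/4² − 1/8²), so n_f = 4: the Brackett series.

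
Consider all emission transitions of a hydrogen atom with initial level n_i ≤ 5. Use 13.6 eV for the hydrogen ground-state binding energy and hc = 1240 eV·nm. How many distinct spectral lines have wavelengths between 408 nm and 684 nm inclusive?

3

Enumerate all n_i → n_f pairs with 1 ≤ n_f < n_i ≤ 5 and compute λ = 1240 / [13.6·1·(1/n_f² − 1/n_i²)].
Lines falling in [408, 684] nm: 5→2 (434.2 nm), 4→2 (486.3 nm), 3→2 (656.5 nm).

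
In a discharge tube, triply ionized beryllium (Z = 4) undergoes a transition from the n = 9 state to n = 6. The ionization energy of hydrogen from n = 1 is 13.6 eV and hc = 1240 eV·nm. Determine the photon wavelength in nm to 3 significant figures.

For Z = 4 the level energies scale as Z², so the effective Rydberg energy is 13.6 × 16 = 217.6 eV.
ΔE = 217.6 × (1/6² − 1/9²) = 217.6 × 0.01543 = 3.358 eV.
λ = hc/ΔE = 1240 / 3.358 = 369 nm.

369 nm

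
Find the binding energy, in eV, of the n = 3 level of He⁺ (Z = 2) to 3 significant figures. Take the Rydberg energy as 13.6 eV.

6.04 eV

E_n = −13.6 Z²/n² = −54.40/n² eV for Z = 2.
E_3 = −54.40/9 = −6.04 eV, so ionization (to E = 0) requires 6.04 eV.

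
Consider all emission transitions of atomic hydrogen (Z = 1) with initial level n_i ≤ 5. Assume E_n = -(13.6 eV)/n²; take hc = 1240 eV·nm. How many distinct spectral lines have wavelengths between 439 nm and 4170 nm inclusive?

5

Enumerate all n_i → n_f pairs with 1 ≤ n_f < n_i ≤ 5 and compute λ = 1240 / [13.6·1·(1/n_f² − 1/n_i²)].
Lines falling in [439, 4170] nm: 4→2 (486.3 nm), 3→2 (656.5 nm), 5→3 (1282 nm), 4→3 (1876 nm), 5→4 (4052 nm).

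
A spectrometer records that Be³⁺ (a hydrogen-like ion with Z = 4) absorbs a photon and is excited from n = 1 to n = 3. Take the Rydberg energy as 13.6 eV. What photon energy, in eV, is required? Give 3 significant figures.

193 eV

The Bohr energies scale as Z², so for Z = 4: E_n = −217.6/n² eV.
E_3 = −217.6/9 = −24.18 eV and E_1 = −217.6/1 = −217.6 eV.
The photon energy is |E_3 − E_1| = 193 eV.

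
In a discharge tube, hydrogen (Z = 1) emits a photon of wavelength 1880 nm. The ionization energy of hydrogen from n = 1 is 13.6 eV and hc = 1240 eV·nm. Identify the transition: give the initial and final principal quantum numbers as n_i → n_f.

The photon energy is ΔE = hc/λ = 1240 / 1880 = 0.6596 eV.
With Z = 1, ΔE = 13.60 × (1/n_f² − 1/n_i²), so 1/n_f² − 1/n_i² = 0.04850.
Trying n_f = 3 gives 1/n_i² = 0.06261, i.e. n_i ≈ 4; this pair matches.

n_i = 4, n_f = 3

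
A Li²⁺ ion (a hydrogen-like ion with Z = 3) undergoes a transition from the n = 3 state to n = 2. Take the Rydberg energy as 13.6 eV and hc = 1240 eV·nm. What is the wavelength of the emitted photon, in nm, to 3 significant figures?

72.9 nm

For Z = 3 the level energies scale as Z², so the effective Rydberg energy is 13.6 × 9 = 122.4 eV.
ΔE = 122.4 × (1/2² − 1/3²) = 122.4 × 0.1389 = 17.00 eV.
λ = hc/ΔE = 1240 / 17.00 = 72.9 nm.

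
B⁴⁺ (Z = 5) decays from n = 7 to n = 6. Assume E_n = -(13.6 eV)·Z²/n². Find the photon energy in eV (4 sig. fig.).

The Bohr energies scale as Z², so for Z = 5: E_n = −340.0/n² eV.
E_7 = −340.0/49 = −6.939 eV and E_6 = −340.0/36 = −9.444 eV.
The photon energy is |E_7 − E_6| = 2.506 eV.

2.506 eV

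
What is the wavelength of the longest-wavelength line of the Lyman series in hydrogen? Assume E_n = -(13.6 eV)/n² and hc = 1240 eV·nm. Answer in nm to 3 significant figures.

122 nm

The Lyman series terminates on n_f = 1; the first line has n_i = 1+1 = 2.
ΔE = 13.60 × (1/1² − 1/2²) = 10.20 eV.
λ = 1240 / 10.20 = 122 nm.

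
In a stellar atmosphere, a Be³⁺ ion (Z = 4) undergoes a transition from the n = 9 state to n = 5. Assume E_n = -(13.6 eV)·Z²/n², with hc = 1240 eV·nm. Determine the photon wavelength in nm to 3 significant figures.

206 nm

For Z = 4 the level energies scale as Z², so the effective Rydberg energy is 13.6 × 16 = 217.6 eV.
ΔE = 217.6 × (1/5² − 1/9²) = 217.6 × 0.02765 = 6.018 eV.
λ = hc/ΔE = 1240 / 6.018 = 206 nm.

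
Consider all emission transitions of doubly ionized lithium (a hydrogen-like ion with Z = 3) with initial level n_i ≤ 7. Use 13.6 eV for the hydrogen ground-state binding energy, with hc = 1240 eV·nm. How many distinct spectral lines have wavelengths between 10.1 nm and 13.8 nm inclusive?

Enumerate all n_i → n_f pairs with 1 ≤ n_f < n_i ≤ 7 and compute λ = 1240 / [13.6·9·(1/n_f² − 1/n_i²)].
Lines falling in [10.1, 13.8] nm: 7→1 (10.34 nm), 6→1 (10.42 nm), 5→1 (10.55 nm), 4→1 (10.81 nm), 3→1 (11.40 nm), 2→1 (13.51 nm).

6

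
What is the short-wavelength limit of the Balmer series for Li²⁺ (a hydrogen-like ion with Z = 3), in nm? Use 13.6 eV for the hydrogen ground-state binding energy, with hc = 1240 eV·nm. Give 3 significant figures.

40.5 nm

The Balmer series has lower level n_f = 2; the series limit corresponds to n_i → ∞.
ΔE_max = 13.6 × 9 / 2² = 30.60 eV.
λ_min = 1240 / 30.60 = 40.5 nm.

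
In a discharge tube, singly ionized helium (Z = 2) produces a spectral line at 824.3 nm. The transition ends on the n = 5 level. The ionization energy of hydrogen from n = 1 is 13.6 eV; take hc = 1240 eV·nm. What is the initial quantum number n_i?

n_i = 9

The photon energy is ΔE = hc/λ = 1240 / 824.3 = 1.504 eV.
With Z = 2, ΔE = 54.40 × (1/n_f² − 1/n_i²), so 1/n_f² − 1/n_i² = 0.02765.
With n_f = 5: 1/n_i² = 1/25 − 0.02765 = 0.01235, so n_i ≈ 9.00.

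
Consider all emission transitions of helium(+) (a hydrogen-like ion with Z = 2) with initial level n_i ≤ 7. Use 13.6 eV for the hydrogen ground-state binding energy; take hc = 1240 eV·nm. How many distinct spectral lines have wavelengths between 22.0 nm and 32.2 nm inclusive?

Enumerate all n_i → n_f pairs with 1 ≤ n_f < n_i ≤ 7 and compute λ = 1240 / [13.6·4·(1/n_f² − 1/n_i²)].
Lines falling in [22.0, 32.2] nm: 7→1 (23.27 nm), 6→1 (23.45 nm), 5→1 (23.74 nm), 4→1 (24.31 nm), 3→1 (25.64 nm), 2→1 (30.39 nm).

6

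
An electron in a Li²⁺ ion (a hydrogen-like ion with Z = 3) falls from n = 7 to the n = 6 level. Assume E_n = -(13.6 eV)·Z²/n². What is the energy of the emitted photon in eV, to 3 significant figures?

The Bohr energies scale as Z², so for Z = 3: E_n = −122.4/n² eV.
E_7 = −122.4/49 = −2.498 eV and E_6 = −122.4/36 = −3.400 eV.
The photon energy is |E_7 − E_6| = 0.902 eV.

0.902 eV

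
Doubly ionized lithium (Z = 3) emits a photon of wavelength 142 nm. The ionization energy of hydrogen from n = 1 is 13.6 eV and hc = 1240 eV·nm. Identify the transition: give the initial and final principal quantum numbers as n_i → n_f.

The photon energy is ΔE = hc/λ = 1240 / 142 = 8.732 eV.
With Z = 3, ΔE = 122.4 × (1/n_f² − 1/n_i²), so 1/n_f² − 1/n_i² = 0.07134.
Trying n_f = 3 gives 1/n_i² = 0.03977, i.e. n_i ≈ 5; this pair matches.

n_i = 5, n_f = 3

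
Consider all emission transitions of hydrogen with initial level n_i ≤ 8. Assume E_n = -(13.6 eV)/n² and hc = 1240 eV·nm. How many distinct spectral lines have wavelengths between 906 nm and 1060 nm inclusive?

2

Enumerate all n_i → n_f pairs with 1 ≤ n_f < n_i ≤ 8 and compute λ = 1240 / [13.6·1·(1/n_f² − 1/n_i²)].
Lines falling in [906, 1060] nm: 8→3 (954.9 nm), 7→3 (1005 nm).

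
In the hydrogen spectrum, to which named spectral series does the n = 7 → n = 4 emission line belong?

The series is set by the lower level: n_f = 4 is the Brackett series.

Brackett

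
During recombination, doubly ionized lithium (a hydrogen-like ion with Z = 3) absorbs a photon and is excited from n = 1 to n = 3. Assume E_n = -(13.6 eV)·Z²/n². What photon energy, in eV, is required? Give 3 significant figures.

109 eV

The Bohr energies scale as Z², so for Z = 3: E_n = −122.4/n² eV.
E_3 = −122.4/9 = −13.60 eV and E_1 = −122.4/1 = −122.4 eV.
The photon energy is |E_3 − E_1| = 109 eV.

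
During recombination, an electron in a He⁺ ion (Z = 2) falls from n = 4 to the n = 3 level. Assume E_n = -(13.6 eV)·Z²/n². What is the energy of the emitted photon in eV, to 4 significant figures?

2.644 eV

The Bohr energies scale as Z², so for Z = 2: E_n = −54.40/n² eV.
E_4 = −54.40/16 = −3.400 eV and E_3 = −54.40/9 = −6.044 eV.
The photon energy is |E_4 − E_3| = 2.644 eV.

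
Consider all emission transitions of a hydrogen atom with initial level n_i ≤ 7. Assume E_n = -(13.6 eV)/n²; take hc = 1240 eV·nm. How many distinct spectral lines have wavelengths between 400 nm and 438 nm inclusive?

2

Enumerate all n_i → n_f pairs with 1 ≤ n_f < n_i ≤ 7 and compute λ = 1240 / [13.6·1·(1/n_f² − 1/n_i²)].
Lines falling in [400, 438] nm: 6→2 (410.3 nm), 5→2 (434.2 nm).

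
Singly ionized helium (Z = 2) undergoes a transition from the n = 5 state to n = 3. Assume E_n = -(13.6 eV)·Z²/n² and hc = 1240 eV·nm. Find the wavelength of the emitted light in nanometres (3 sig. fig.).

For Z = 2 the level energies scale as Z², so the effective Rydberg energy is 13.6 × 4 = 54.40 eV.
ΔE = 54.40 × (1/3² − 1/5²) = 54.40 × 0.07111 = 3.868 eV.
λ = hc/ΔE = 1240 / 3.868 = 321 nm.

321 nm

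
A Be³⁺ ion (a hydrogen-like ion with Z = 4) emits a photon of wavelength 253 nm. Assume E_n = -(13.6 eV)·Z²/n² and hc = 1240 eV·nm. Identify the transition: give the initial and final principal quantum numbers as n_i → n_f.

n_i = 5, n_f = 4

The photon energy is ΔE = hc/λ = 1240 / 253 = 4.901 eV.
With Z = 4, ΔE = 217.6 × (1/n_f² − 1/n_i²), so 1/n_f² − 1/n_i² = 0.02252.
Trying n_f = 4 gives 1/n_i² = 0.03998, i.e. n_i ≈ 5; this pair matches.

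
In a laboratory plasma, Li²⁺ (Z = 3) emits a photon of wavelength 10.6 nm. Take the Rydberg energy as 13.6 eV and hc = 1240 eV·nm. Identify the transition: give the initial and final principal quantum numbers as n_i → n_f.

n_i = 5, n_f = 1

The photon energy is ΔE = hc/λ = 1240 / 10.6 = 117.0 eV.
With Z = 3, ΔE = 122.4 × (1/n_f² − 1/n_i²), so 1/n_f² − 1/n_i² = 0.9557.
Trying n_f = 1 gives 1/n_i² = 0.04427, i.e. n_i ≈ 5; this pair matches.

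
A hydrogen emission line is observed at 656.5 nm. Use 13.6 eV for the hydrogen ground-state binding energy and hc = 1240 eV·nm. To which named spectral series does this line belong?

Balmer

ΔE = 1240/656.5 = 1.889 eV.
This matches 13.6 × (1/2² − 1/3²), so n_f = 2: the Balmer series.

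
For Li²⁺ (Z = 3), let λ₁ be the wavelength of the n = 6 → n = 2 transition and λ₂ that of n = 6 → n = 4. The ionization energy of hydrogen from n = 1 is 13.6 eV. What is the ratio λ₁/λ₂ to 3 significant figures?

λ ∝ 1/ΔE ∝ 1/(1/n_f² − 1/n_i²), and the Z² and hc factors cancel in the ratio.
λ₁/λ₂ = (1/4² − 1/6²)/(1/2² − 1/6²) = 0.03472/0.2222 = 0.156.

0.156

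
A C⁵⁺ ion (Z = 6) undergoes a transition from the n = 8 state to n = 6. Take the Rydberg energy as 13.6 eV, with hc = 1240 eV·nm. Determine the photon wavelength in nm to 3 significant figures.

208 nm

For Z = 6 the level energies scale as Z², so the effective Rydberg energy is 13.6 × 36 = 489.6 eV.
ΔE = 489.6 × (1/6² − 1/8²) = 489.6 × 0.01215 = 5.950 eV.
λ = hc/ΔE = 1240 / 5.950 = 208 nm.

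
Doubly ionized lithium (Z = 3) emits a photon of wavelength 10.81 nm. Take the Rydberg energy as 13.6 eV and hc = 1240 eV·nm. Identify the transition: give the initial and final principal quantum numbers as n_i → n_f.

n_i = 4, n_f = 1

The photon energy is ΔE = hc/λ = 1240 / 10.81 = 114.7 eV.
With Z = 3, ΔE = 122.4 × (1/n_f² − 1/n_i²), so 1/n_f² − 1/n_i² = 0.9372.
Trying n_f = 1 gives 1/n_i² = 0.06284, i.e. n_i ≈ 4; this pair matches.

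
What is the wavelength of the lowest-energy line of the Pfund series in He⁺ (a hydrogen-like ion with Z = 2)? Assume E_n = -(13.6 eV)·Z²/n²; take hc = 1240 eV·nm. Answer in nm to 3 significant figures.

The Pfund series terminates on n_f = 5; the first line has n_i = 5+1 = 6.
ΔE = 54.40 × (1/5² − 1/6²) = 0.6649 eV.
λ = 1240 / 0.6649 = 1860 nm.

1860 nm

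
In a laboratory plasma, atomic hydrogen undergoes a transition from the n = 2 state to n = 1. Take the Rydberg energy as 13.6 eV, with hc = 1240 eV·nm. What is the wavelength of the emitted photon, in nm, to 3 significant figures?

ΔE = 13.60 × (1/1² − 1/2²) = 13.60 × 0.7500 = 10.20 eV.
λ = hc/ΔE = 1240 / 10.20 = 122 nm.
This line belongs to the Lyman series.

122 nm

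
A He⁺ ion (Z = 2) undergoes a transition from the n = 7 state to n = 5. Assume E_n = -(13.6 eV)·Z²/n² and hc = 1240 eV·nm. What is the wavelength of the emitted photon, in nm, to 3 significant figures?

For Z = 2 the level energies scale as Z², so the effective Rydberg energy is 13.6 × 4 = 54.40 eV.
ΔE = 54.40 × (1/5² − 1/7²) = 54.40 × 0.01959 = 1.066 eV.
λ = hc/ΔE = 1240 / 1.066 = 1160 nm.

1160 nm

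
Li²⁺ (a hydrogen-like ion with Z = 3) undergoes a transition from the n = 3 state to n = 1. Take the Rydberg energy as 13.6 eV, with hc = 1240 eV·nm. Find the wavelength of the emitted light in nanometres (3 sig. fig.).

11.4 nm

For Z = 3 the level energies scale as Z², so the effective Rydberg energy is 13.6 × 9 = 122.4 eV.
ΔE = 122.4 × (1/1² − 1/3²) = 122.4 × 0.8889 = 108.8 eV.
λ = hc/ΔE = 1240 / 108.8 = 11.4 nm.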